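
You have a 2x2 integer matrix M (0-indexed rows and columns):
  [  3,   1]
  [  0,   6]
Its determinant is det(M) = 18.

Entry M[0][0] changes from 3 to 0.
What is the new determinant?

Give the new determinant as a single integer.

det is linear in row 0: changing M[0][0] by delta changes det by delta * cofactor(0,0).
Cofactor C_00 = (-1)^(0+0) * minor(0,0) = 6
Entry delta = 0 - 3 = -3
Det delta = -3 * 6 = -18
New det = 18 + -18 = 0

Answer: 0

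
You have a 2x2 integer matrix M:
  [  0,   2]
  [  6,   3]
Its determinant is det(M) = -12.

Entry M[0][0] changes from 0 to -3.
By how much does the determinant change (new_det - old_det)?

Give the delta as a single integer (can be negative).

Answer: -9

Derivation:
Cofactor C_00 = 3
Entry delta = -3 - 0 = -3
Det delta = entry_delta * cofactor = -3 * 3 = -9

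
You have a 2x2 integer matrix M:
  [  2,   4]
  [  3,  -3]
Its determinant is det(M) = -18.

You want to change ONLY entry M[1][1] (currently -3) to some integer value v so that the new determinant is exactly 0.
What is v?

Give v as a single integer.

Answer: 6

Derivation:
det is linear in entry M[1][1]: det = old_det + (v - -3) * C_11
Cofactor C_11 = 2
Want det = 0: -18 + (v - -3) * 2 = 0
  (v - -3) = 18 / 2 = 9
  v = -3 + (9) = 6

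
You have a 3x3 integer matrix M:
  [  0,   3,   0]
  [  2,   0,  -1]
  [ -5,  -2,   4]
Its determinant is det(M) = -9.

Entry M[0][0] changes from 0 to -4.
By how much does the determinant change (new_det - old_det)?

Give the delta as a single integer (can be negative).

Answer: 8

Derivation:
Cofactor C_00 = -2
Entry delta = -4 - 0 = -4
Det delta = entry_delta * cofactor = -4 * -2 = 8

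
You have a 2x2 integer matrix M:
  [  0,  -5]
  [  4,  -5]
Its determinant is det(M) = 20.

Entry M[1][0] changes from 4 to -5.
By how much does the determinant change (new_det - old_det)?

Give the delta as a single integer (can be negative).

Answer: -45

Derivation:
Cofactor C_10 = 5
Entry delta = -5 - 4 = -9
Det delta = entry_delta * cofactor = -9 * 5 = -45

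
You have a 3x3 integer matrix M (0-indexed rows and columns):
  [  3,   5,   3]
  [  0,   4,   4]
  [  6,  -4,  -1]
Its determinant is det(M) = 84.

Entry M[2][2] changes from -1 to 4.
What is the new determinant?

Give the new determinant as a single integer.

Answer: 144

Derivation:
det is linear in row 2: changing M[2][2] by delta changes det by delta * cofactor(2,2).
Cofactor C_22 = (-1)^(2+2) * minor(2,2) = 12
Entry delta = 4 - -1 = 5
Det delta = 5 * 12 = 60
New det = 84 + 60 = 144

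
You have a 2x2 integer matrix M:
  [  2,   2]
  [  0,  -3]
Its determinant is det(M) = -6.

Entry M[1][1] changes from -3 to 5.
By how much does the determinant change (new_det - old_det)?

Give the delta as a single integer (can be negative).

Cofactor C_11 = 2
Entry delta = 5 - -3 = 8
Det delta = entry_delta * cofactor = 8 * 2 = 16

Answer: 16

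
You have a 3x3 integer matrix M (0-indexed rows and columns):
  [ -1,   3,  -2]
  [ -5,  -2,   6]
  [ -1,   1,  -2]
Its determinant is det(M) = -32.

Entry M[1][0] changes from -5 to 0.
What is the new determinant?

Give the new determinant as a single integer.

Answer: -12

Derivation:
det is linear in row 1: changing M[1][0] by delta changes det by delta * cofactor(1,0).
Cofactor C_10 = (-1)^(1+0) * minor(1,0) = 4
Entry delta = 0 - -5 = 5
Det delta = 5 * 4 = 20
New det = -32 + 20 = -12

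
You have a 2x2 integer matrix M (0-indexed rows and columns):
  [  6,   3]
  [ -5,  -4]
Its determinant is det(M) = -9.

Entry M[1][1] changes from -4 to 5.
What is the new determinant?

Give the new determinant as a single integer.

Answer: 45

Derivation:
det is linear in row 1: changing M[1][1] by delta changes det by delta * cofactor(1,1).
Cofactor C_11 = (-1)^(1+1) * minor(1,1) = 6
Entry delta = 5 - -4 = 9
Det delta = 9 * 6 = 54
New det = -9 + 54 = 45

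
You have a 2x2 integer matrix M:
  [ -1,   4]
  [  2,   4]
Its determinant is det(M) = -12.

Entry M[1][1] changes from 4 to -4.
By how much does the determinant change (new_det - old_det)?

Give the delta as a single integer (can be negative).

Cofactor C_11 = -1
Entry delta = -4 - 4 = -8
Det delta = entry_delta * cofactor = -8 * -1 = 8

Answer: 8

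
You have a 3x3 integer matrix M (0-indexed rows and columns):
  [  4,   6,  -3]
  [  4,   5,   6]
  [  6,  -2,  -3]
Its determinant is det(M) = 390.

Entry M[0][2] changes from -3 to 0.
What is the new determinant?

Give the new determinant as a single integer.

Answer: 276

Derivation:
det is linear in row 0: changing M[0][2] by delta changes det by delta * cofactor(0,2).
Cofactor C_02 = (-1)^(0+2) * minor(0,2) = -38
Entry delta = 0 - -3 = 3
Det delta = 3 * -38 = -114
New det = 390 + -114 = 276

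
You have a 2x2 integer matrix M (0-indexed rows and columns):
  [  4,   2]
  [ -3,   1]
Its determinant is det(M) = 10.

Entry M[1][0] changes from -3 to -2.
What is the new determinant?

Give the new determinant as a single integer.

Answer: 8

Derivation:
det is linear in row 1: changing M[1][0] by delta changes det by delta * cofactor(1,0).
Cofactor C_10 = (-1)^(1+0) * minor(1,0) = -2
Entry delta = -2 - -3 = 1
Det delta = 1 * -2 = -2
New det = 10 + -2 = 8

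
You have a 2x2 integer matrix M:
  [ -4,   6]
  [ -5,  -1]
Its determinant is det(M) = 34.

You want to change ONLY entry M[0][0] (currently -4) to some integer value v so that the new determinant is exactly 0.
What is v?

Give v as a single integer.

det is linear in entry M[0][0]: det = old_det + (v - -4) * C_00
Cofactor C_00 = -1
Want det = 0: 34 + (v - -4) * -1 = 0
  (v - -4) = -34 / -1 = 34
  v = -4 + (34) = 30

Answer: 30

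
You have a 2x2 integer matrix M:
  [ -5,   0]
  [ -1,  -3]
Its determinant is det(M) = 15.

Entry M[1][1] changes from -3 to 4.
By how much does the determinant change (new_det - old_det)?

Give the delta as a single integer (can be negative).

Cofactor C_11 = -5
Entry delta = 4 - -3 = 7
Det delta = entry_delta * cofactor = 7 * -5 = -35

Answer: -35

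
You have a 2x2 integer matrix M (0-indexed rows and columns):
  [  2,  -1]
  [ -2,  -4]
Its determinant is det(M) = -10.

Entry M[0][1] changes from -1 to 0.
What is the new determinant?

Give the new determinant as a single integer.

Answer: -8

Derivation:
det is linear in row 0: changing M[0][1] by delta changes det by delta * cofactor(0,1).
Cofactor C_01 = (-1)^(0+1) * minor(0,1) = 2
Entry delta = 0 - -1 = 1
Det delta = 1 * 2 = 2
New det = -10 + 2 = -8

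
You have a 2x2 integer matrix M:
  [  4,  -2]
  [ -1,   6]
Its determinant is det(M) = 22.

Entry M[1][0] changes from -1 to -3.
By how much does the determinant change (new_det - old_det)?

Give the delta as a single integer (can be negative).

Cofactor C_10 = 2
Entry delta = -3 - -1 = -2
Det delta = entry_delta * cofactor = -2 * 2 = -4

Answer: -4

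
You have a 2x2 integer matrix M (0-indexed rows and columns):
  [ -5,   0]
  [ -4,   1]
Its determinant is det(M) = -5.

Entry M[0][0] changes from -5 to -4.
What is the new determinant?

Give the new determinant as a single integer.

det is linear in row 0: changing M[0][0] by delta changes det by delta * cofactor(0,0).
Cofactor C_00 = (-1)^(0+0) * minor(0,0) = 1
Entry delta = -4 - -5 = 1
Det delta = 1 * 1 = 1
New det = -5 + 1 = -4

Answer: -4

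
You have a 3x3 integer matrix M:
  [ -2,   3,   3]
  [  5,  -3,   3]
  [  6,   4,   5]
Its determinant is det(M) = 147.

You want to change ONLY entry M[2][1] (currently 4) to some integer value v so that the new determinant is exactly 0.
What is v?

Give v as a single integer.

det is linear in entry M[2][1]: det = old_det + (v - 4) * C_21
Cofactor C_21 = 21
Want det = 0: 147 + (v - 4) * 21 = 0
  (v - 4) = -147 / 21 = -7
  v = 4 + (-7) = -3

Answer: -3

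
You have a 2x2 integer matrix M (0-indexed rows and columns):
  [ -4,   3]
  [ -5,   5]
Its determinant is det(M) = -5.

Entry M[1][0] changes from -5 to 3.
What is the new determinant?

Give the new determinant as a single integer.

det is linear in row 1: changing M[1][0] by delta changes det by delta * cofactor(1,0).
Cofactor C_10 = (-1)^(1+0) * minor(1,0) = -3
Entry delta = 3 - -5 = 8
Det delta = 8 * -3 = -24
New det = -5 + -24 = -29

Answer: -29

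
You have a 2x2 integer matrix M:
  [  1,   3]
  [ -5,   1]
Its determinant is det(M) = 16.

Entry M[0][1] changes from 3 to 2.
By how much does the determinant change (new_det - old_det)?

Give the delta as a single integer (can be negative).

Answer: -5

Derivation:
Cofactor C_01 = 5
Entry delta = 2 - 3 = -1
Det delta = entry_delta * cofactor = -1 * 5 = -5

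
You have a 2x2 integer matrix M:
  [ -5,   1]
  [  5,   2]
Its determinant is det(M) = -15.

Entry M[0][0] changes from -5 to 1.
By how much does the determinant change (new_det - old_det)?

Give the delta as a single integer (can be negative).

Answer: 12

Derivation:
Cofactor C_00 = 2
Entry delta = 1 - -5 = 6
Det delta = entry_delta * cofactor = 6 * 2 = 12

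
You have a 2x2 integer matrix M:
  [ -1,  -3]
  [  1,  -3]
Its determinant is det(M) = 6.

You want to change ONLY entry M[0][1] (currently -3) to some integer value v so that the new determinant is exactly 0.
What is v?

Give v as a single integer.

det is linear in entry M[0][1]: det = old_det + (v - -3) * C_01
Cofactor C_01 = -1
Want det = 0: 6 + (v - -3) * -1 = 0
  (v - -3) = -6 / -1 = 6
  v = -3 + (6) = 3

Answer: 3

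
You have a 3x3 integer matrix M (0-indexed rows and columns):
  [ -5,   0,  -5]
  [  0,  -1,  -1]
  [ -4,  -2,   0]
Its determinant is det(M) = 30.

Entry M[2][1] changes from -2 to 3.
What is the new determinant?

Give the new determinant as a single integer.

det is linear in row 2: changing M[2][1] by delta changes det by delta * cofactor(2,1).
Cofactor C_21 = (-1)^(2+1) * minor(2,1) = -5
Entry delta = 3 - -2 = 5
Det delta = 5 * -5 = -25
New det = 30 + -25 = 5

Answer: 5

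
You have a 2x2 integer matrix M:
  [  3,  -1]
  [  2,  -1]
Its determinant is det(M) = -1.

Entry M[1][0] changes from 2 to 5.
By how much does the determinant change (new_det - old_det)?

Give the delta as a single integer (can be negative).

Answer: 3

Derivation:
Cofactor C_10 = 1
Entry delta = 5 - 2 = 3
Det delta = entry_delta * cofactor = 3 * 1 = 3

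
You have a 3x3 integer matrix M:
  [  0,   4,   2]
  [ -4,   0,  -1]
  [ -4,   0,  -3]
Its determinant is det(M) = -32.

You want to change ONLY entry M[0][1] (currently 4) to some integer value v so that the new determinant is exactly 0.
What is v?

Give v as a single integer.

det is linear in entry M[0][1]: det = old_det + (v - 4) * C_01
Cofactor C_01 = -8
Want det = 0: -32 + (v - 4) * -8 = 0
  (v - 4) = 32 / -8 = -4
  v = 4 + (-4) = 0

Answer: 0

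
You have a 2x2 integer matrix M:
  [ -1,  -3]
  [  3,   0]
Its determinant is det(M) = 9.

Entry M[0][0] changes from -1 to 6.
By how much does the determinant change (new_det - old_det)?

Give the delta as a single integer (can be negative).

Cofactor C_00 = 0
Entry delta = 6 - -1 = 7
Det delta = entry_delta * cofactor = 7 * 0 = 0

Answer: 0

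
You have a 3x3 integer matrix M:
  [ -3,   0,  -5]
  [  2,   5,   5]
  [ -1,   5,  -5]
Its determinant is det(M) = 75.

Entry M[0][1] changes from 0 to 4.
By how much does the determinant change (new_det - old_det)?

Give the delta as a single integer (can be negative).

Cofactor C_01 = 5
Entry delta = 4 - 0 = 4
Det delta = entry_delta * cofactor = 4 * 5 = 20

Answer: 20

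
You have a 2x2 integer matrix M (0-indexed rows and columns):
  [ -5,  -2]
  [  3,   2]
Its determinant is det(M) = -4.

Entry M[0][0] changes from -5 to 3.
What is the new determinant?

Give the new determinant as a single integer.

Answer: 12

Derivation:
det is linear in row 0: changing M[0][0] by delta changes det by delta * cofactor(0,0).
Cofactor C_00 = (-1)^(0+0) * minor(0,0) = 2
Entry delta = 3 - -5 = 8
Det delta = 8 * 2 = 16
New det = -4 + 16 = 12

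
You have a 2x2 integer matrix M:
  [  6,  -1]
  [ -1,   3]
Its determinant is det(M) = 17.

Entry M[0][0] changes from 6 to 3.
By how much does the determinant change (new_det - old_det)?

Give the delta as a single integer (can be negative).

Answer: -9

Derivation:
Cofactor C_00 = 3
Entry delta = 3 - 6 = -3
Det delta = entry_delta * cofactor = -3 * 3 = -9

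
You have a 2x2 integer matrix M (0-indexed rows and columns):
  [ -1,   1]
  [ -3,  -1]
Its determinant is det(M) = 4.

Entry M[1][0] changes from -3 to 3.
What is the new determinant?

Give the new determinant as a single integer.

det is linear in row 1: changing M[1][0] by delta changes det by delta * cofactor(1,0).
Cofactor C_10 = (-1)^(1+0) * minor(1,0) = -1
Entry delta = 3 - -3 = 6
Det delta = 6 * -1 = -6
New det = 4 + -6 = -2

Answer: -2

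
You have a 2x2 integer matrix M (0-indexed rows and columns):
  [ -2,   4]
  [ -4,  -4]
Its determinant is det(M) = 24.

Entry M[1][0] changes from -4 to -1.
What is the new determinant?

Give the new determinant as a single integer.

Answer: 12

Derivation:
det is linear in row 1: changing M[1][0] by delta changes det by delta * cofactor(1,0).
Cofactor C_10 = (-1)^(1+0) * minor(1,0) = -4
Entry delta = -1 - -4 = 3
Det delta = 3 * -4 = -12
New det = 24 + -12 = 12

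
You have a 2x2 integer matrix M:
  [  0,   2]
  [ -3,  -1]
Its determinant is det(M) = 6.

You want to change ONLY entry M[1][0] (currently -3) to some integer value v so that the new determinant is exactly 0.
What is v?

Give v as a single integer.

Answer: 0

Derivation:
det is linear in entry M[1][0]: det = old_det + (v - -3) * C_10
Cofactor C_10 = -2
Want det = 0: 6 + (v - -3) * -2 = 0
  (v - -3) = -6 / -2 = 3
  v = -3 + (3) = 0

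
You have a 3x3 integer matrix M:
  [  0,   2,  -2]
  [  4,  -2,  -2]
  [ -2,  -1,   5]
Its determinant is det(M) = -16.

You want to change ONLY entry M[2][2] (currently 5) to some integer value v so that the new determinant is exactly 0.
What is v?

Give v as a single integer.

Answer: 3

Derivation:
det is linear in entry M[2][2]: det = old_det + (v - 5) * C_22
Cofactor C_22 = -8
Want det = 0: -16 + (v - 5) * -8 = 0
  (v - 5) = 16 / -8 = -2
  v = 5 + (-2) = 3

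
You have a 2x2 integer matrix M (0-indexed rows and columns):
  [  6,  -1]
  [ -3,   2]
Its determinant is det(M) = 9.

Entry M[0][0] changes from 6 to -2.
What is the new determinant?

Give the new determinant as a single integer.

det is linear in row 0: changing M[0][0] by delta changes det by delta * cofactor(0,0).
Cofactor C_00 = (-1)^(0+0) * minor(0,0) = 2
Entry delta = -2 - 6 = -8
Det delta = -8 * 2 = -16
New det = 9 + -16 = -7

Answer: -7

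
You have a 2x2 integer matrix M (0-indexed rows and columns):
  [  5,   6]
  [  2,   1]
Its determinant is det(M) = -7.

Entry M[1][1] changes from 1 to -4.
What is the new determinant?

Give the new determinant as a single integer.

Answer: -32

Derivation:
det is linear in row 1: changing M[1][1] by delta changes det by delta * cofactor(1,1).
Cofactor C_11 = (-1)^(1+1) * minor(1,1) = 5
Entry delta = -4 - 1 = -5
Det delta = -5 * 5 = -25
New det = -7 + -25 = -32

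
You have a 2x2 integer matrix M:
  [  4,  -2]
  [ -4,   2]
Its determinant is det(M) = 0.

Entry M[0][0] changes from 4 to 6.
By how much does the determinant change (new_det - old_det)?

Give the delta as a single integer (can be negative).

Cofactor C_00 = 2
Entry delta = 6 - 4 = 2
Det delta = entry_delta * cofactor = 2 * 2 = 4

Answer: 4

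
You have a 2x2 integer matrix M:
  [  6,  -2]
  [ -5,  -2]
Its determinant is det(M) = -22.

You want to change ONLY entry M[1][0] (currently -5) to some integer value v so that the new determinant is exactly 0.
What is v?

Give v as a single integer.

det is linear in entry M[1][0]: det = old_det + (v - -5) * C_10
Cofactor C_10 = 2
Want det = 0: -22 + (v - -5) * 2 = 0
  (v - -5) = 22 / 2 = 11
  v = -5 + (11) = 6

Answer: 6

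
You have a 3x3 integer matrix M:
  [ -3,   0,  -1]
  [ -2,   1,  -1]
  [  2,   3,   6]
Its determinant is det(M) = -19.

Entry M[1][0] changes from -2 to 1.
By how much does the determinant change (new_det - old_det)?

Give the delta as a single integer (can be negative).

Cofactor C_10 = -3
Entry delta = 1 - -2 = 3
Det delta = entry_delta * cofactor = 3 * -3 = -9

Answer: -9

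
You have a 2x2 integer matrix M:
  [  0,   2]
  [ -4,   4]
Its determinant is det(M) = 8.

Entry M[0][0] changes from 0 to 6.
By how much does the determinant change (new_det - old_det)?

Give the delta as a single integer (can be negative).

Cofactor C_00 = 4
Entry delta = 6 - 0 = 6
Det delta = entry_delta * cofactor = 6 * 4 = 24

Answer: 24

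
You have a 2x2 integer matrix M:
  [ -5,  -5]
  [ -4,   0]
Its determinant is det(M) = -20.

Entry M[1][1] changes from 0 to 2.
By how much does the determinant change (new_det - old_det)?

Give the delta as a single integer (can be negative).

Cofactor C_11 = -5
Entry delta = 2 - 0 = 2
Det delta = entry_delta * cofactor = 2 * -5 = -10

Answer: -10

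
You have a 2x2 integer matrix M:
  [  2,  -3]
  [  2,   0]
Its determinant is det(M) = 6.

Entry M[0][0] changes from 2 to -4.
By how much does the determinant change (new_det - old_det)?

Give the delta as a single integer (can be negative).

Cofactor C_00 = 0
Entry delta = -4 - 2 = -6
Det delta = entry_delta * cofactor = -6 * 0 = 0

Answer: 0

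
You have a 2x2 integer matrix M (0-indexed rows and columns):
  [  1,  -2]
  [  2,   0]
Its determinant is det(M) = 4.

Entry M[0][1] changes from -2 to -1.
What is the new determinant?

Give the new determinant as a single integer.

det is linear in row 0: changing M[0][1] by delta changes det by delta * cofactor(0,1).
Cofactor C_01 = (-1)^(0+1) * minor(0,1) = -2
Entry delta = -1 - -2 = 1
Det delta = 1 * -2 = -2
New det = 4 + -2 = 2

Answer: 2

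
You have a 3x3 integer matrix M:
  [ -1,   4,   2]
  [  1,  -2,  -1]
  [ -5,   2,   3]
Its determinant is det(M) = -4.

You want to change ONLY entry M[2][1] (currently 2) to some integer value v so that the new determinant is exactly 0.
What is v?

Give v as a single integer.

det is linear in entry M[2][1]: det = old_det + (v - 2) * C_21
Cofactor C_21 = 1
Want det = 0: -4 + (v - 2) * 1 = 0
  (v - 2) = 4 / 1 = 4
  v = 2 + (4) = 6

Answer: 6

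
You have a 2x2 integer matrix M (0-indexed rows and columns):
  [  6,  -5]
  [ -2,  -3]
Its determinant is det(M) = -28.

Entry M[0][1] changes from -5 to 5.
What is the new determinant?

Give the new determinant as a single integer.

det is linear in row 0: changing M[0][1] by delta changes det by delta * cofactor(0,1).
Cofactor C_01 = (-1)^(0+1) * minor(0,1) = 2
Entry delta = 5 - -5 = 10
Det delta = 10 * 2 = 20
New det = -28 + 20 = -8

Answer: -8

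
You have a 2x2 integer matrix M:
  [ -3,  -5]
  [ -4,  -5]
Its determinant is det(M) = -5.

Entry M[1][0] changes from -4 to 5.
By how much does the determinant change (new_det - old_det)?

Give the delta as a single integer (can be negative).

Cofactor C_10 = 5
Entry delta = 5 - -4 = 9
Det delta = entry_delta * cofactor = 9 * 5 = 45

Answer: 45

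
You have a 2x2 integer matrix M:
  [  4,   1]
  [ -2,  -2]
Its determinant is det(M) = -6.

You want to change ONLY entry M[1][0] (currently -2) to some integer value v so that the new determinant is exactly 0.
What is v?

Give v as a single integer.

det is linear in entry M[1][0]: det = old_det + (v - -2) * C_10
Cofactor C_10 = -1
Want det = 0: -6 + (v - -2) * -1 = 0
  (v - -2) = 6 / -1 = -6
  v = -2 + (-6) = -8

Answer: -8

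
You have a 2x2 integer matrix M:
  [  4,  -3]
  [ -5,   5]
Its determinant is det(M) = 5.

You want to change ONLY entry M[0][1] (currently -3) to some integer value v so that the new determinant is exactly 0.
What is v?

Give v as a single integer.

det is linear in entry M[0][1]: det = old_det + (v - -3) * C_01
Cofactor C_01 = 5
Want det = 0: 5 + (v - -3) * 5 = 0
  (v - -3) = -5 / 5 = -1
  v = -3 + (-1) = -4

Answer: -4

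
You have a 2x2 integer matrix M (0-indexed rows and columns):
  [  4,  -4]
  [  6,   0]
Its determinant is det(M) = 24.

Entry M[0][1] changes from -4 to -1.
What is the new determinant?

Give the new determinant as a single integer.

Answer: 6

Derivation:
det is linear in row 0: changing M[0][1] by delta changes det by delta * cofactor(0,1).
Cofactor C_01 = (-1)^(0+1) * minor(0,1) = -6
Entry delta = -1 - -4 = 3
Det delta = 3 * -6 = -18
New det = 24 + -18 = 6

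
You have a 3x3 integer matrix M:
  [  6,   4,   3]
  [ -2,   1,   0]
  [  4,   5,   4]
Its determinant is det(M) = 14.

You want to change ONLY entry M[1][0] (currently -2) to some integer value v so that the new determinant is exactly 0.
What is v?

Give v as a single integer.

Answer: 12

Derivation:
det is linear in entry M[1][0]: det = old_det + (v - -2) * C_10
Cofactor C_10 = -1
Want det = 0: 14 + (v - -2) * -1 = 0
  (v - -2) = -14 / -1 = 14
  v = -2 + (14) = 12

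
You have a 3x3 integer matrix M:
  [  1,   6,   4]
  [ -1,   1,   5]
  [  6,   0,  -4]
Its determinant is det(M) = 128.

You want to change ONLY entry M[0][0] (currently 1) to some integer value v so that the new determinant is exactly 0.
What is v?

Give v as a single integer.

Answer: 33

Derivation:
det is linear in entry M[0][0]: det = old_det + (v - 1) * C_00
Cofactor C_00 = -4
Want det = 0: 128 + (v - 1) * -4 = 0
  (v - 1) = -128 / -4 = 32
  v = 1 + (32) = 33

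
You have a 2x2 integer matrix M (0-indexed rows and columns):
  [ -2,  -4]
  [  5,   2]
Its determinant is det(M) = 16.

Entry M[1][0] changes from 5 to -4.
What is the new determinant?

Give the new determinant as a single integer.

Answer: -20

Derivation:
det is linear in row 1: changing M[1][0] by delta changes det by delta * cofactor(1,0).
Cofactor C_10 = (-1)^(1+0) * minor(1,0) = 4
Entry delta = -4 - 5 = -9
Det delta = -9 * 4 = -36
New det = 16 + -36 = -20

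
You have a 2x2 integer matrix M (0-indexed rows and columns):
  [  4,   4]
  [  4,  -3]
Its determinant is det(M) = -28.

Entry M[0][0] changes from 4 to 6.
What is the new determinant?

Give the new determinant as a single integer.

Answer: -34

Derivation:
det is linear in row 0: changing M[0][0] by delta changes det by delta * cofactor(0,0).
Cofactor C_00 = (-1)^(0+0) * minor(0,0) = -3
Entry delta = 6 - 4 = 2
Det delta = 2 * -3 = -6
New det = -28 + -6 = -34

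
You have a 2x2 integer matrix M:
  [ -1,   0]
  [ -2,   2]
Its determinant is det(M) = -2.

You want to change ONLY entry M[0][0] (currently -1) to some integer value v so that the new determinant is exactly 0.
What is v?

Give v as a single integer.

Answer: 0

Derivation:
det is linear in entry M[0][0]: det = old_det + (v - -1) * C_00
Cofactor C_00 = 2
Want det = 0: -2 + (v - -1) * 2 = 0
  (v - -1) = 2 / 2 = 1
  v = -1 + (1) = 0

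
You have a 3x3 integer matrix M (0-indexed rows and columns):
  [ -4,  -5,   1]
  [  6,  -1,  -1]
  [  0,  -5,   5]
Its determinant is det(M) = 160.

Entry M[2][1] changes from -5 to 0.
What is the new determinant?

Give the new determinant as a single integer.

Answer: 170

Derivation:
det is linear in row 2: changing M[2][1] by delta changes det by delta * cofactor(2,1).
Cofactor C_21 = (-1)^(2+1) * minor(2,1) = 2
Entry delta = 0 - -5 = 5
Det delta = 5 * 2 = 10
New det = 160 + 10 = 170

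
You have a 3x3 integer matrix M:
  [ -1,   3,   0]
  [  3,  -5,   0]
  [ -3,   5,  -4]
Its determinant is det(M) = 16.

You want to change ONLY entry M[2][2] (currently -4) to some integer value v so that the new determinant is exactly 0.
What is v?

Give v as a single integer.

det is linear in entry M[2][2]: det = old_det + (v - -4) * C_22
Cofactor C_22 = -4
Want det = 0: 16 + (v - -4) * -4 = 0
  (v - -4) = -16 / -4 = 4
  v = -4 + (4) = 0

Answer: 0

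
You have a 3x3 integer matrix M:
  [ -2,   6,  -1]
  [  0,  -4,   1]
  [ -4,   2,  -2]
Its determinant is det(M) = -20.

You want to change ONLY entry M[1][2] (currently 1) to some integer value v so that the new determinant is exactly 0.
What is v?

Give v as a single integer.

det is linear in entry M[1][2]: det = old_det + (v - 1) * C_12
Cofactor C_12 = -20
Want det = 0: -20 + (v - 1) * -20 = 0
  (v - 1) = 20 / -20 = -1
  v = 1 + (-1) = 0

Answer: 0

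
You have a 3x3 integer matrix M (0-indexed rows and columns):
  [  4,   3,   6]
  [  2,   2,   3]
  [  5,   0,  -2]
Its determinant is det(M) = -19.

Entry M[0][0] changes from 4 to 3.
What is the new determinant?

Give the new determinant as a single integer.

Answer: -15

Derivation:
det is linear in row 0: changing M[0][0] by delta changes det by delta * cofactor(0,0).
Cofactor C_00 = (-1)^(0+0) * minor(0,0) = -4
Entry delta = 3 - 4 = -1
Det delta = -1 * -4 = 4
New det = -19 + 4 = -15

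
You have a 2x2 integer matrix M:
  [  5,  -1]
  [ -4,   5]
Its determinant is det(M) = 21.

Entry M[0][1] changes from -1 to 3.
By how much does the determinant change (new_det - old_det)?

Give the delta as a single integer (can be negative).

Cofactor C_01 = 4
Entry delta = 3 - -1 = 4
Det delta = entry_delta * cofactor = 4 * 4 = 16

Answer: 16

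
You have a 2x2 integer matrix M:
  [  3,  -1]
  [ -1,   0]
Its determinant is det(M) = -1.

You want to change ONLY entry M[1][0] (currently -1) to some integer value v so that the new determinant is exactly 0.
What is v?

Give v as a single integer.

det is linear in entry M[1][0]: det = old_det + (v - -1) * C_10
Cofactor C_10 = 1
Want det = 0: -1 + (v - -1) * 1 = 0
  (v - -1) = 1 / 1 = 1
  v = -1 + (1) = 0

Answer: 0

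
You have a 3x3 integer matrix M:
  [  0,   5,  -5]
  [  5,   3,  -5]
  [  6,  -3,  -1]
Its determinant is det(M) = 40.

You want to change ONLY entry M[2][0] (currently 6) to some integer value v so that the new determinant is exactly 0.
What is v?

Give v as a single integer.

Answer: 10

Derivation:
det is linear in entry M[2][0]: det = old_det + (v - 6) * C_20
Cofactor C_20 = -10
Want det = 0: 40 + (v - 6) * -10 = 0
  (v - 6) = -40 / -10 = 4
  v = 6 + (4) = 10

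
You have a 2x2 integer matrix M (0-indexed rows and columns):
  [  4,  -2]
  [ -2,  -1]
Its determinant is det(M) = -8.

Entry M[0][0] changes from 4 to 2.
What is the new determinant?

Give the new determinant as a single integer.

det is linear in row 0: changing M[0][0] by delta changes det by delta * cofactor(0,0).
Cofactor C_00 = (-1)^(0+0) * minor(0,0) = -1
Entry delta = 2 - 4 = -2
Det delta = -2 * -1 = 2
New det = -8 + 2 = -6

Answer: -6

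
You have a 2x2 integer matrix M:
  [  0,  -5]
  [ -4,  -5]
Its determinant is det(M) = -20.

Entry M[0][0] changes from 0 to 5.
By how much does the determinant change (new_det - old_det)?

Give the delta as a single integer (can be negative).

Answer: -25

Derivation:
Cofactor C_00 = -5
Entry delta = 5 - 0 = 5
Det delta = entry_delta * cofactor = 5 * -5 = -25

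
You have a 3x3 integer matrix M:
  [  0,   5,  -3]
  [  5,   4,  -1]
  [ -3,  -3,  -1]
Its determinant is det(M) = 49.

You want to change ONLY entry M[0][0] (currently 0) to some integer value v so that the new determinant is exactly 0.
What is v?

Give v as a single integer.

Answer: 7

Derivation:
det is linear in entry M[0][0]: det = old_det + (v - 0) * C_00
Cofactor C_00 = -7
Want det = 0: 49 + (v - 0) * -7 = 0
  (v - 0) = -49 / -7 = 7
  v = 0 + (7) = 7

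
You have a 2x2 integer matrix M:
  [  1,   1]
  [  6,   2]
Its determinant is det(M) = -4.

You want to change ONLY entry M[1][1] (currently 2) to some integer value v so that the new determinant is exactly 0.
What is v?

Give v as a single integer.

det is linear in entry M[1][1]: det = old_det + (v - 2) * C_11
Cofactor C_11 = 1
Want det = 0: -4 + (v - 2) * 1 = 0
  (v - 2) = 4 / 1 = 4
  v = 2 + (4) = 6

Answer: 6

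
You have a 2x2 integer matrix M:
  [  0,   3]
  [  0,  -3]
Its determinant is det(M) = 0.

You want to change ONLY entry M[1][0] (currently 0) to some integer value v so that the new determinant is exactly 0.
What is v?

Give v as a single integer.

Answer: 0

Derivation:
det is linear in entry M[1][0]: det = old_det + (v - 0) * C_10
Cofactor C_10 = -3
Want det = 0: 0 + (v - 0) * -3 = 0
  (v - 0) = 0 / -3 = 0
  v = 0 + (0) = 0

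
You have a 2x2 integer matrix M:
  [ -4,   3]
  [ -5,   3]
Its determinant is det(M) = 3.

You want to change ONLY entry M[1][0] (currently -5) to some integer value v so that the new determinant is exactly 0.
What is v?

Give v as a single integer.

det is linear in entry M[1][0]: det = old_det + (v - -5) * C_10
Cofactor C_10 = -3
Want det = 0: 3 + (v - -5) * -3 = 0
  (v - -5) = -3 / -3 = 1
  v = -5 + (1) = -4

Answer: -4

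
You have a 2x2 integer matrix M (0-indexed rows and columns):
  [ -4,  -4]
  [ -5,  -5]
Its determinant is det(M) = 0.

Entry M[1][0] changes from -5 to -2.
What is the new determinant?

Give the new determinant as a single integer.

Answer: 12

Derivation:
det is linear in row 1: changing M[1][0] by delta changes det by delta * cofactor(1,0).
Cofactor C_10 = (-1)^(1+0) * minor(1,0) = 4
Entry delta = -2 - -5 = 3
Det delta = 3 * 4 = 12
New det = 0 + 12 = 12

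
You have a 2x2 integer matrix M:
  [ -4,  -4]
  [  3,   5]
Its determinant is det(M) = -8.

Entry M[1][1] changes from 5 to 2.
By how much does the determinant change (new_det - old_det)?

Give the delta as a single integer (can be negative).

Cofactor C_11 = -4
Entry delta = 2 - 5 = -3
Det delta = entry_delta * cofactor = -3 * -4 = 12

Answer: 12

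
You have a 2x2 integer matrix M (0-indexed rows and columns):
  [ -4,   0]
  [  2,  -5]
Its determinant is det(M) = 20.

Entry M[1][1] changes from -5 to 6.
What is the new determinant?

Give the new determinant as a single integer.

det is linear in row 1: changing M[1][1] by delta changes det by delta * cofactor(1,1).
Cofactor C_11 = (-1)^(1+1) * minor(1,1) = -4
Entry delta = 6 - -5 = 11
Det delta = 11 * -4 = -44
New det = 20 + -44 = -24

Answer: -24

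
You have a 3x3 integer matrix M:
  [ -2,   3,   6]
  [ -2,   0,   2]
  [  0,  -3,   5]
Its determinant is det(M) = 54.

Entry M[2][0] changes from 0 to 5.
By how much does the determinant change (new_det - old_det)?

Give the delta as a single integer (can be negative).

Answer: 30

Derivation:
Cofactor C_20 = 6
Entry delta = 5 - 0 = 5
Det delta = entry_delta * cofactor = 5 * 6 = 30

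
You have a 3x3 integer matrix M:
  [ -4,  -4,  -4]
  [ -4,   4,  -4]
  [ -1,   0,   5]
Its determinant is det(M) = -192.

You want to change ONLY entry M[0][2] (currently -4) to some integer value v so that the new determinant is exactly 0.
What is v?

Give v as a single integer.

det is linear in entry M[0][2]: det = old_det + (v - -4) * C_02
Cofactor C_02 = 4
Want det = 0: -192 + (v - -4) * 4 = 0
  (v - -4) = 192 / 4 = 48
  v = -4 + (48) = 44

Answer: 44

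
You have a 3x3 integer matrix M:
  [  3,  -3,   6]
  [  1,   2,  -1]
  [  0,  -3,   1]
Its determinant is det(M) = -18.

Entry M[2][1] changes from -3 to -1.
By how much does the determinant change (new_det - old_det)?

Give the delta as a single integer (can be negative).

Answer: 18

Derivation:
Cofactor C_21 = 9
Entry delta = -1 - -3 = 2
Det delta = entry_delta * cofactor = 2 * 9 = 18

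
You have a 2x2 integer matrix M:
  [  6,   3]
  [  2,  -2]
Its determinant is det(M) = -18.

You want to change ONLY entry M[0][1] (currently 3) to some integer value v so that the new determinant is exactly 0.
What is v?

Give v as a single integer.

det is linear in entry M[0][1]: det = old_det + (v - 3) * C_01
Cofactor C_01 = -2
Want det = 0: -18 + (v - 3) * -2 = 0
  (v - 3) = 18 / -2 = -9
  v = 3 + (-9) = -6

Answer: -6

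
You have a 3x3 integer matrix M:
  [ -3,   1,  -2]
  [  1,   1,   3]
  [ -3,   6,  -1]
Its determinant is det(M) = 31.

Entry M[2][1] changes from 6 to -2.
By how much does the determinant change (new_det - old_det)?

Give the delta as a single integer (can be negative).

Answer: -56

Derivation:
Cofactor C_21 = 7
Entry delta = -2 - 6 = -8
Det delta = entry_delta * cofactor = -8 * 7 = -56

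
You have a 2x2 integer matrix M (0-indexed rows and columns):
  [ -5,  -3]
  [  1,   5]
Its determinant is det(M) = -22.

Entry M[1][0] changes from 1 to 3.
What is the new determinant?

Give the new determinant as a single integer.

Answer: -16

Derivation:
det is linear in row 1: changing M[1][0] by delta changes det by delta * cofactor(1,0).
Cofactor C_10 = (-1)^(1+0) * minor(1,0) = 3
Entry delta = 3 - 1 = 2
Det delta = 2 * 3 = 6
New det = -22 + 6 = -16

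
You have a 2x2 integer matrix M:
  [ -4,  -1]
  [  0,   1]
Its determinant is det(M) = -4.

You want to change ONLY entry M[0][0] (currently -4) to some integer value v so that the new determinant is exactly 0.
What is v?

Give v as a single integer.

Answer: 0

Derivation:
det is linear in entry M[0][0]: det = old_det + (v - -4) * C_00
Cofactor C_00 = 1
Want det = 0: -4 + (v - -4) * 1 = 0
  (v - -4) = 4 / 1 = 4
  v = -4 + (4) = 0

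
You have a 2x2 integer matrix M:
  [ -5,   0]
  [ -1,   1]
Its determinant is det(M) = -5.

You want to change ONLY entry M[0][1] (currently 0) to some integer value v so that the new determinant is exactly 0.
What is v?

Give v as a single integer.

det is linear in entry M[0][1]: det = old_det + (v - 0) * C_01
Cofactor C_01 = 1
Want det = 0: -5 + (v - 0) * 1 = 0
  (v - 0) = 5 / 1 = 5
  v = 0 + (5) = 5

Answer: 5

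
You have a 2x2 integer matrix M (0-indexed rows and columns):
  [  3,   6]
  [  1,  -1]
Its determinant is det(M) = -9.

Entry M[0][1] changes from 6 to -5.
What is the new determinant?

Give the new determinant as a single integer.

Answer: 2

Derivation:
det is linear in row 0: changing M[0][1] by delta changes det by delta * cofactor(0,1).
Cofactor C_01 = (-1)^(0+1) * minor(0,1) = -1
Entry delta = -5 - 6 = -11
Det delta = -11 * -1 = 11
New det = -9 + 11 = 2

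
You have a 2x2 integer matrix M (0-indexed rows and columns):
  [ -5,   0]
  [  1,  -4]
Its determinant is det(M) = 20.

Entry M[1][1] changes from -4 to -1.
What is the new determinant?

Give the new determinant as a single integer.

det is linear in row 1: changing M[1][1] by delta changes det by delta * cofactor(1,1).
Cofactor C_11 = (-1)^(1+1) * minor(1,1) = -5
Entry delta = -1 - -4 = 3
Det delta = 3 * -5 = -15
New det = 20 + -15 = 5

Answer: 5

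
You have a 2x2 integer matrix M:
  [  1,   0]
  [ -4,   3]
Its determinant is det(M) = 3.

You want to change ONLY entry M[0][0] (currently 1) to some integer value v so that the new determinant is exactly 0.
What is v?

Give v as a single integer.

Answer: 0

Derivation:
det is linear in entry M[0][0]: det = old_det + (v - 1) * C_00
Cofactor C_00 = 3
Want det = 0: 3 + (v - 1) * 3 = 0
  (v - 1) = -3 / 3 = -1
  v = 1 + (-1) = 0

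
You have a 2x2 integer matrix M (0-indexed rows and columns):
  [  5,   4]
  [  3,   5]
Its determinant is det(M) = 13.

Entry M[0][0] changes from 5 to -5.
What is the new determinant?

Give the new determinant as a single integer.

det is linear in row 0: changing M[0][0] by delta changes det by delta * cofactor(0,0).
Cofactor C_00 = (-1)^(0+0) * minor(0,0) = 5
Entry delta = -5 - 5 = -10
Det delta = -10 * 5 = -50
New det = 13 + -50 = -37

Answer: -37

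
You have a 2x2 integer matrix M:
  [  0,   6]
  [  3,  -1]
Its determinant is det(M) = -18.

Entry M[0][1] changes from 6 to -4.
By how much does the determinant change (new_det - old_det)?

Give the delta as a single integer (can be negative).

Cofactor C_01 = -3
Entry delta = -4 - 6 = -10
Det delta = entry_delta * cofactor = -10 * -3 = 30

Answer: 30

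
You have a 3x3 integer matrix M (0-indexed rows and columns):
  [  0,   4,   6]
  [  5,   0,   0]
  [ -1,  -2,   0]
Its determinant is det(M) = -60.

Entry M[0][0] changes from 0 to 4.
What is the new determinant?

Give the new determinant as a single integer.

Answer: -60

Derivation:
det is linear in row 0: changing M[0][0] by delta changes det by delta * cofactor(0,0).
Cofactor C_00 = (-1)^(0+0) * minor(0,0) = 0
Entry delta = 4 - 0 = 4
Det delta = 4 * 0 = 0
New det = -60 + 0 = -60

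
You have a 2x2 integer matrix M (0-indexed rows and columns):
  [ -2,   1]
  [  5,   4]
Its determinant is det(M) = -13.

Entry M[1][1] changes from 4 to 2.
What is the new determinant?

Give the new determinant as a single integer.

det is linear in row 1: changing M[1][1] by delta changes det by delta * cofactor(1,1).
Cofactor C_11 = (-1)^(1+1) * minor(1,1) = -2
Entry delta = 2 - 4 = -2
Det delta = -2 * -2 = 4
New det = -13 + 4 = -9

Answer: -9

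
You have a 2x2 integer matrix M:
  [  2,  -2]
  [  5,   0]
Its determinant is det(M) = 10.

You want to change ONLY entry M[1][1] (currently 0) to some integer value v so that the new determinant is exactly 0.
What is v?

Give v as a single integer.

det is linear in entry M[1][1]: det = old_det + (v - 0) * C_11
Cofactor C_11 = 2
Want det = 0: 10 + (v - 0) * 2 = 0
  (v - 0) = -10 / 2 = -5
  v = 0 + (-5) = -5

Answer: -5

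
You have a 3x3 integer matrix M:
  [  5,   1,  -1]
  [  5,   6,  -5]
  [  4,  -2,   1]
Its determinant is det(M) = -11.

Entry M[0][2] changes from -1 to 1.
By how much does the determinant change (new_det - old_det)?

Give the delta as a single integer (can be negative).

Answer: -68

Derivation:
Cofactor C_02 = -34
Entry delta = 1 - -1 = 2
Det delta = entry_delta * cofactor = 2 * -34 = -68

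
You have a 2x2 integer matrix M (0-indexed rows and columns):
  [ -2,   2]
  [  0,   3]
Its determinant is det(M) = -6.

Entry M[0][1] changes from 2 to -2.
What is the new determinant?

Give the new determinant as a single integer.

det is linear in row 0: changing M[0][1] by delta changes det by delta * cofactor(0,1).
Cofactor C_01 = (-1)^(0+1) * minor(0,1) = 0
Entry delta = -2 - 2 = -4
Det delta = -4 * 0 = 0
New det = -6 + 0 = -6

Answer: -6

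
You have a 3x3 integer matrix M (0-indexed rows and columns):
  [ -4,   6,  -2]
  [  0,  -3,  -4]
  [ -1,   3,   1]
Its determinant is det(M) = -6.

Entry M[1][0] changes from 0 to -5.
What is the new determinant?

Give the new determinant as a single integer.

Answer: 54

Derivation:
det is linear in row 1: changing M[1][0] by delta changes det by delta * cofactor(1,0).
Cofactor C_10 = (-1)^(1+0) * minor(1,0) = -12
Entry delta = -5 - 0 = -5
Det delta = -5 * -12 = 60
New det = -6 + 60 = 54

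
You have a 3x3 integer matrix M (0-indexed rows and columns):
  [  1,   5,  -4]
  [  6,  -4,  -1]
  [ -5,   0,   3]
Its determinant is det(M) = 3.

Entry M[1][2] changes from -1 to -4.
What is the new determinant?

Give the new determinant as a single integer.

Answer: 78

Derivation:
det is linear in row 1: changing M[1][2] by delta changes det by delta * cofactor(1,2).
Cofactor C_12 = (-1)^(1+2) * minor(1,2) = -25
Entry delta = -4 - -1 = -3
Det delta = -3 * -25 = 75
New det = 3 + 75 = 78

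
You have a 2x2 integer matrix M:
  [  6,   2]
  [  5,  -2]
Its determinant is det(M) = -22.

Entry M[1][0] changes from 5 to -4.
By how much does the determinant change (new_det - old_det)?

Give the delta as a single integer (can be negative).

Answer: 18

Derivation:
Cofactor C_10 = -2
Entry delta = -4 - 5 = -9
Det delta = entry_delta * cofactor = -9 * -2 = 18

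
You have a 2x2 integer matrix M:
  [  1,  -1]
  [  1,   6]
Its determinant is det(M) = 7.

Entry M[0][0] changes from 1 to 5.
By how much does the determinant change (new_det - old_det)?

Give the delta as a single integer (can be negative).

Cofactor C_00 = 6
Entry delta = 5 - 1 = 4
Det delta = entry_delta * cofactor = 4 * 6 = 24

Answer: 24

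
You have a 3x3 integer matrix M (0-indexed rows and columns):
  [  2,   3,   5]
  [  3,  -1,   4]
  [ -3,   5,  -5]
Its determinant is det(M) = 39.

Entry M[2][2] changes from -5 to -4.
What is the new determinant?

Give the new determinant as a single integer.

Answer: 28

Derivation:
det is linear in row 2: changing M[2][2] by delta changes det by delta * cofactor(2,2).
Cofactor C_22 = (-1)^(2+2) * minor(2,2) = -11
Entry delta = -4 - -5 = 1
Det delta = 1 * -11 = -11
New det = 39 + -11 = 28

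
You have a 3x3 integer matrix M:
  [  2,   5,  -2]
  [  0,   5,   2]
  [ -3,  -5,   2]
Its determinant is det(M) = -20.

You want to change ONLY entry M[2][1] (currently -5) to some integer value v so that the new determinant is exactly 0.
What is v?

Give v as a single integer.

Answer: -10

Derivation:
det is linear in entry M[2][1]: det = old_det + (v - -5) * C_21
Cofactor C_21 = -4
Want det = 0: -20 + (v - -5) * -4 = 0
  (v - -5) = 20 / -4 = -5
  v = -5 + (-5) = -10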